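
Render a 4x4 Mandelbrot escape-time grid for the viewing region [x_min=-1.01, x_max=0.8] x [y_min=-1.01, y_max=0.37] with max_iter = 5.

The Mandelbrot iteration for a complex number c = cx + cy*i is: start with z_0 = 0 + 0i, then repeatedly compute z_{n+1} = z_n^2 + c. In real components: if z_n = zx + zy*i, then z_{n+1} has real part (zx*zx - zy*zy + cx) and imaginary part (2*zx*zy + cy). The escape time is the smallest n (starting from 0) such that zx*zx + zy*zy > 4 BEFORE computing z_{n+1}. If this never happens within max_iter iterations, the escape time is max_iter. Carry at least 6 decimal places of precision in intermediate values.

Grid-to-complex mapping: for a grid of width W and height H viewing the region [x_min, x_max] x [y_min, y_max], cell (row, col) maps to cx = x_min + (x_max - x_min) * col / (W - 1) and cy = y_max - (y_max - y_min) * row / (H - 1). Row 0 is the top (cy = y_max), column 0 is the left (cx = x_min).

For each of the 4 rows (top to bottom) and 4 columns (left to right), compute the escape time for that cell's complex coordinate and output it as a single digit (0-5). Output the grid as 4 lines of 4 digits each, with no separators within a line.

Answer: 5553
5553
5553
3442

Derivation:
(row=0, col=0): c = -1.0100 + 0.3700i → escape time 5
(row=0, col=1): c = -0.4067 + 0.3700i → escape time 5
(row=0, col=2): c = 0.1967 + 0.3700i → escape time 5
(row=0, col=3): c = 0.8000 + 0.3700i → escape time 3
(row=1, col=0): c = -1.0100 + -0.0900i → escape time 5
(row=1, col=1): c = -0.4067 + -0.0900i → escape time 5
(row=1, col=2): c = 0.1967 + -0.0900i → escape time 5
(row=1, col=3): c = 0.8000 + -0.0900i → escape time 3
(row=2, col=0): c = -1.0100 + -0.5500i → escape time 5
(row=2, col=1): c = -0.4067 + -0.5500i → escape time 5
(row=2, col=2): c = 0.1967 + -0.5500i → escape time 5
(row=2, col=3): c = 0.8000 + -0.5500i → escape time 3
(row=3, col=0): c = -1.0100 + -1.0100i → escape time 3
(row=3, col=1): c = -0.4067 + -1.0100i → escape time 4
(row=3, col=2): c = 0.1967 + -1.0100i → escape time 4
(row=3, col=3): c = 0.8000 + -1.0100i → escape time 2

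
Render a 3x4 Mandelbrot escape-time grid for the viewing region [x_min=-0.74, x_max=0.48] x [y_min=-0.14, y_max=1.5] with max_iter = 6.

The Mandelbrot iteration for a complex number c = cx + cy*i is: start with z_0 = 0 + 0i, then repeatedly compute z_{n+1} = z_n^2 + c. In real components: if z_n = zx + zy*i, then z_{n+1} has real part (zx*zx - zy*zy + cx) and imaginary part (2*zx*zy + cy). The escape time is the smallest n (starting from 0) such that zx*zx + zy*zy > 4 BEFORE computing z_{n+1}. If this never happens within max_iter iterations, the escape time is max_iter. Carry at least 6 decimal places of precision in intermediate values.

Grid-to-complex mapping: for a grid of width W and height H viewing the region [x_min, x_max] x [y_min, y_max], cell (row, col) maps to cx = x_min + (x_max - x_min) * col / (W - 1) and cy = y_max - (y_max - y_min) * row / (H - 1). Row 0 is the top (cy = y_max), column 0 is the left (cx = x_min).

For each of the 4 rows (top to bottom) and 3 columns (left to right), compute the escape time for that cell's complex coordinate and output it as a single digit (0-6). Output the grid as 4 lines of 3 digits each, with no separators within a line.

(row=0, col=0): c = -0.7400 + 1.5000i → escape time 2
(row=0, col=1): c = -0.1300 + 1.5000i → escape time 2
(row=0, col=2): c = 0.4800 + 1.5000i → escape time 2
(row=1, col=0): c = -0.7400 + 0.9533i → escape time 4
(row=1, col=1): c = -0.1300 + 0.9533i → escape time 6
(row=1, col=2): c = 0.4800 + 0.9533i → escape time 3
(row=2, col=0): c = -0.7400 + 0.4067i → escape time 6
(row=2, col=1): c = -0.1300 + 0.4067i → escape time 6
(row=2, col=2): c = 0.4800 + 0.4067i → escape time 6
(row=3, col=0): c = -0.7400 + -0.1400i → escape time 6
(row=3, col=1): c = -0.1300 + -0.1400i → escape time 6
(row=3, col=2): c = 0.4800 + -0.1400i → escape time 5

Answer: 222
463
666
665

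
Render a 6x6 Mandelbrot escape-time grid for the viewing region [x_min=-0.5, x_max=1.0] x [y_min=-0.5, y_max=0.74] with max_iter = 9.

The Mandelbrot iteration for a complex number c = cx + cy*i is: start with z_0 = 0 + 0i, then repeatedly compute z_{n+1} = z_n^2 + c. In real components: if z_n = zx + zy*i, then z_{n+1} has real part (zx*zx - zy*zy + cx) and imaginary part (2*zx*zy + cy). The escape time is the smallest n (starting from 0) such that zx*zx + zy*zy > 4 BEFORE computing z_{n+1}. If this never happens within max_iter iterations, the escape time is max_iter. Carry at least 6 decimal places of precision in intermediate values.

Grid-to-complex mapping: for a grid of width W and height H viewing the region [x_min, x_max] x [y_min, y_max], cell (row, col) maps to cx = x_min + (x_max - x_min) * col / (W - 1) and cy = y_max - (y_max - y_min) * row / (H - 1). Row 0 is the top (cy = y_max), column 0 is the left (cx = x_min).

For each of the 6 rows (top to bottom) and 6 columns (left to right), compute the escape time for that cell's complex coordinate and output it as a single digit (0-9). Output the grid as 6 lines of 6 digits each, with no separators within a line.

(row=0, col=0): c = -0.5000 + 0.7400i → escape time 6
(row=0, col=1): c = -0.2000 + 0.7400i → escape time 9
(row=0, col=2): c = 0.1000 + 0.7400i → escape time 7
(row=0, col=3): c = 0.4000 + 0.7400i → escape time 4
(row=0, col=4): c = 0.7000 + 0.7400i → escape time 3
(row=0, col=5): c = 1.0000 + 0.7400i → escape time 2
(row=1, col=0): c = -0.5000 + 0.4920i → escape time 9
(row=1, col=1): c = -0.2000 + 0.4920i → escape time 9
(row=1, col=2): c = 0.1000 + 0.4920i → escape time 9
(row=1, col=3): c = 0.4000 + 0.4920i → escape time 7
(row=1, col=4): c = 0.7000 + 0.4920i → escape time 3
(row=1, col=5): c = 1.0000 + 0.4920i → escape time 2
(row=2, col=0): c = -0.5000 + 0.2440i → escape time 9
(row=2, col=1): c = -0.2000 + 0.2440i → escape time 9
(row=2, col=2): c = 0.1000 + 0.2440i → escape time 9
(row=2, col=3): c = 0.4000 + 0.2440i → escape time 9
(row=2, col=4): c = 0.7000 + 0.2440i → escape time 3
(row=2, col=5): c = 1.0000 + 0.2440i → escape time 2
(row=3, col=0): c = -0.5000 + -0.0040i → escape time 9
(row=3, col=1): c = -0.2000 + -0.0040i → escape time 9
(row=3, col=2): c = 0.1000 + -0.0040i → escape time 9
(row=3, col=3): c = 0.4000 + -0.0040i → escape time 7
(row=3, col=4): c = 0.7000 + -0.0040i → escape time 3
(row=3, col=5): c = 1.0000 + -0.0040i → escape time 2
(row=4, col=0): c = -0.5000 + -0.2520i → escape time 9
(row=4, col=1): c = -0.2000 + -0.2520i → escape time 9
(row=4, col=2): c = 0.1000 + -0.2520i → escape time 9
(row=4, col=3): c = 0.4000 + -0.2520i → escape time 9
(row=4, col=4): c = 0.7000 + -0.2520i → escape time 3
(row=4, col=5): c = 1.0000 + -0.2520i → escape time 2
(row=5, col=0): c = -0.5000 + -0.5000i → escape time 9
(row=5, col=1): c = -0.2000 + -0.5000i → escape time 9
(row=5, col=2): c = 0.1000 + -0.5000i → escape time 9
(row=5, col=3): c = 0.4000 + -0.5000i → escape time 7
(row=5, col=4): c = 0.7000 + -0.5000i → escape time 3
(row=5, col=5): c = 1.0000 + -0.5000i → escape time 2

Answer: 697432
999732
999932
999732
999932
999732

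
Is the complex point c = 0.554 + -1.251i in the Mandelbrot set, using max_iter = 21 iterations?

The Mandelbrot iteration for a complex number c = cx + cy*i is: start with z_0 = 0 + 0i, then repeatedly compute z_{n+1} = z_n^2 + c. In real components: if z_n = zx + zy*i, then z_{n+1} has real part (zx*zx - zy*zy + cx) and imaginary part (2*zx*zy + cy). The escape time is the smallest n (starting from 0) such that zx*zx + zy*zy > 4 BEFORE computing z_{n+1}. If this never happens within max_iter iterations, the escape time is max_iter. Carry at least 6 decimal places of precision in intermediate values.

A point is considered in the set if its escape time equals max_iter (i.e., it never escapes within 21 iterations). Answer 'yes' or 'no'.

z_0 = 0 + 0i, c = 0.5540 + -1.2510i
Iter 1: z = 0.5540 + -1.2510i, |z|^2 = 1.8719
Iter 2: z = -0.7041 + -2.6371i, |z|^2 = 7.4501
Escaped at iteration 2

Answer: no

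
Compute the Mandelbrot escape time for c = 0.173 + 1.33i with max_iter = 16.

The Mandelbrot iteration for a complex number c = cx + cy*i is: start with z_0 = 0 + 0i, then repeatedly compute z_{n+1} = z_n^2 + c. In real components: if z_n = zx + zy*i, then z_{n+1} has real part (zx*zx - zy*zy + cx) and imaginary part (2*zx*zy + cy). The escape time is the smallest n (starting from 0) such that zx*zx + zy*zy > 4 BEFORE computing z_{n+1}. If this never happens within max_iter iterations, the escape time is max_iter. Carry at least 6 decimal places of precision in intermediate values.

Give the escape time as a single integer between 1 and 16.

z_0 = 0 + 0i, c = 0.1730 + 1.3300i
Iter 1: z = 0.1730 + 1.3300i, |z|^2 = 1.7988
Iter 2: z = -1.5660 + 1.7902i, |z|^2 = 5.6570
Escaped at iteration 2

Answer: 2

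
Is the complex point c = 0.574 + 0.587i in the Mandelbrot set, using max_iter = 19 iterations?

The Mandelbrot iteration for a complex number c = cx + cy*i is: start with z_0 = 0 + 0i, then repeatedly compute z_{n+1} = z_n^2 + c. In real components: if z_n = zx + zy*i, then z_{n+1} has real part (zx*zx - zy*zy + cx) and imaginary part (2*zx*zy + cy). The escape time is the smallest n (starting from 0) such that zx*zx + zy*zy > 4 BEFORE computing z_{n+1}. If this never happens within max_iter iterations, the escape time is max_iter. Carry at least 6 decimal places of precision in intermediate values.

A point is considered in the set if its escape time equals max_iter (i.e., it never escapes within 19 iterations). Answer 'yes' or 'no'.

Answer: no

Derivation:
z_0 = 0 + 0i, c = 0.5740 + 0.5870i
Iter 1: z = 0.5740 + 0.5870i, |z|^2 = 0.6740
Iter 2: z = 0.5589 + 1.2609i, |z|^2 = 1.9022
Iter 3: z = -0.7034 + 1.9964i, |z|^2 = 4.4805
Escaped at iteration 3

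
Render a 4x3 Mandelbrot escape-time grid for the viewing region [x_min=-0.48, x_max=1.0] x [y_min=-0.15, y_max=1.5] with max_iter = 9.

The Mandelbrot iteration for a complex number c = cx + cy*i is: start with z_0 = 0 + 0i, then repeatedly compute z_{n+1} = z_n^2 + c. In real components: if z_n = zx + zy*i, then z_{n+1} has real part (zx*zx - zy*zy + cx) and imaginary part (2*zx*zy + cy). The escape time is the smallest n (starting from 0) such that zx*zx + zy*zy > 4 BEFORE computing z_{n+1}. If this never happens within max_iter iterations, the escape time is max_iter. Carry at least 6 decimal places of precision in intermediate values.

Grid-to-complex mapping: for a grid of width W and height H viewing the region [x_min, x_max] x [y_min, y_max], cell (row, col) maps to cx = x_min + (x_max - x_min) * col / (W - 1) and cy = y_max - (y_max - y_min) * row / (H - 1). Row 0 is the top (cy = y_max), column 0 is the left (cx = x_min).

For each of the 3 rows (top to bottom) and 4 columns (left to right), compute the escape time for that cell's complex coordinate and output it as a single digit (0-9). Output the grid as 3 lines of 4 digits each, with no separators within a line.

Answer: 2222
9942
9952

Derivation:
(row=0, col=0): c = -0.4800 + 1.5000i → escape time 2
(row=0, col=1): c = 0.0133 + 1.5000i → escape time 2
(row=0, col=2): c = 0.5067 + 1.5000i → escape time 2
(row=0, col=3): c = 1.0000 + 1.5000i → escape time 2
(row=1, col=0): c = -0.4800 + 0.6750i → escape time 9
(row=1, col=1): c = 0.0133 + 0.6750i → escape time 9
(row=1, col=2): c = 0.5067 + 0.6750i → escape time 4
(row=1, col=3): c = 1.0000 + 0.6750i → escape time 2
(row=2, col=0): c = -0.4800 + -0.1500i → escape time 9
(row=2, col=1): c = 0.0133 + -0.1500i → escape time 9
(row=2, col=2): c = 0.5067 + -0.1500i → escape time 5
(row=2, col=3): c = 1.0000 + -0.1500i → escape time 2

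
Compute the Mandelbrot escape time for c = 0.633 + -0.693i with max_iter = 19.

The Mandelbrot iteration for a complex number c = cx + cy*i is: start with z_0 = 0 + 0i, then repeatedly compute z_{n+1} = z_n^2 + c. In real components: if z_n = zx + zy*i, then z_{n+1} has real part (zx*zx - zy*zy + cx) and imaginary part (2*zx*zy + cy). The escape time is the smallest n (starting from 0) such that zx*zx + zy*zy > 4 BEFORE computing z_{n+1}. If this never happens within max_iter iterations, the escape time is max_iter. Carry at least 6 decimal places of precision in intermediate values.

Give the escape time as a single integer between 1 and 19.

Answer: 3

Derivation:
z_0 = 0 + 0i, c = 0.6330 + -0.6930i
Iter 1: z = 0.6330 + -0.6930i, |z|^2 = 0.8809
Iter 2: z = 0.5534 + -1.5703i, |z|^2 = 2.7723
Iter 3: z = -1.5267 + -2.4312i, |z|^2 = 8.2413
Escaped at iteration 3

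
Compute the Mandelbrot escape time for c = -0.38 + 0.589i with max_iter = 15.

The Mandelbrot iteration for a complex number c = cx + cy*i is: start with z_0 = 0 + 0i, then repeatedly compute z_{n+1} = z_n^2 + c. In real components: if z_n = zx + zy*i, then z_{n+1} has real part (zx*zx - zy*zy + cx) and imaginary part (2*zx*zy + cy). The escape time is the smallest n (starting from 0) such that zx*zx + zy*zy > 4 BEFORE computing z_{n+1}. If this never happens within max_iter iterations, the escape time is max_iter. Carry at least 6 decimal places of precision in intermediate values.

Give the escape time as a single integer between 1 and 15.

z_0 = 0 + 0i, c = -0.3800 + 0.5890i
Iter 1: z = -0.3800 + 0.5890i, |z|^2 = 0.4913
Iter 2: z = -0.5825 + 0.1414i, |z|^2 = 0.3593
Iter 3: z = -0.0607 + 0.4243i, |z|^2 = 0.1837
Iter 4: z = -0.5564 + 0.5375i, |z|^2 = 0.5985
Iter 5: z = -0.3594 + -0.0091i, |z|^2 = 0.1293
Iter 6: z = -0.2509 + 0.5956i, |z|^2 = 0.4176
Iter 7: z = -0.6717 + 0.2901i, |z|^2 = 0.5354
Iter 8: z = -0.0130 + 0.1992i, |z|^2 = 0.0399
Iter 9: z = -0.4195 + 0.5838i, |z|^2 = 0.5169
Iter 10: z = -0.5449 + 0.0991i, |z|^2 = 0.3067
Iter 11: z = -0.0929 + 0.4810i, |z|^2 = 0.2400
Iter 12: z = -0.6027 + 0.4996i, |z|^2 = 0.6128
Iter 13: z = -0.2664 + -0.0132i, |z|^2 = 0.0711
Iter 14: z = -0.3092 + 0.5960i, |z|^2 = 0.4509

Answer: 15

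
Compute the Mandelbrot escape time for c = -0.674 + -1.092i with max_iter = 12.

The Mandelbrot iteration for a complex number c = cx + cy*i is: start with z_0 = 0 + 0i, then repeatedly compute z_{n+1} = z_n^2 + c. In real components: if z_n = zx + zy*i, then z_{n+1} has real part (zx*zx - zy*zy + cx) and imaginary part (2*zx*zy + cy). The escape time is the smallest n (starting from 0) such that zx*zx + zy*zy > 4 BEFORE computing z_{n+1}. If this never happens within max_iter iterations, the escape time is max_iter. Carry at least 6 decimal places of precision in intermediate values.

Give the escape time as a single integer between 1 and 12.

z_0 = 0 + 0i, c = -0.6740 + -1.0920i
Iter 1: z = -0.6740 + -1.0920i, |z|^2 = 1.6467
Iter 2: z = -1.4122 + 0.3800i, |z|^2 = 2.1387
Iter 3: z = 1.1759 + -2.1653i, |z|^2 = 6.0712
Escaped at iteration 3

Answer: 3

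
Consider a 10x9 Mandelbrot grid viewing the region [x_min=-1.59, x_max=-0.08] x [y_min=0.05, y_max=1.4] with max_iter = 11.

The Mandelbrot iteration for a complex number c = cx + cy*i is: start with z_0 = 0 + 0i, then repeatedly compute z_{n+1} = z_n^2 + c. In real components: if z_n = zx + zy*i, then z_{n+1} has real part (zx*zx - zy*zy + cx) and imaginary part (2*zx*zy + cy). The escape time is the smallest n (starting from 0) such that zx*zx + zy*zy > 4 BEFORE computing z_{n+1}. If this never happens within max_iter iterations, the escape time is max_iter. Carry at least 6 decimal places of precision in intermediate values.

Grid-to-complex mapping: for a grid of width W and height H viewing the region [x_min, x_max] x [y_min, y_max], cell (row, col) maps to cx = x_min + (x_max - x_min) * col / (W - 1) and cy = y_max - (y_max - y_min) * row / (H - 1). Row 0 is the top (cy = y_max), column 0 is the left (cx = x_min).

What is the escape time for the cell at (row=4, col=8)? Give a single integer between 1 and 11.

Answer: 11

Derivation:
z_0 = 0 + 0i, c = -0.2478 + 0.7250i
Iter 1: z = -0.2478 + 0.7250i, |z|^2 = 0.5870
Iter 2: z = -0.7120 + 0.3657i, |z|^2 = 0.6407
Iter 3: z = 0.1254 + 0.2042i, |z|^2 = 0.0574
Iter 4: z = -0.2737 + 0.7762i, |z|^2 = 0.6775
Iter 5: z = -0.7754 + 0.3000i, |z|^2 = 0.6912
Iter 6: z = 0.2634 + 0.2597i, |z|^2 = 0.1368
Iter 7: z = -0.2459 + 0.8618i, |z|^2 = 0.8032
Iter 8: z = -0.9301 + 0.3012i, |z|^2 = 0.9558
Iter 9: z = 0.5266 + 0.1647i, |z|^2 = 0.3044
Iter 10: z = 0.0024 + 0.8984i, |z|^2 = 0.8072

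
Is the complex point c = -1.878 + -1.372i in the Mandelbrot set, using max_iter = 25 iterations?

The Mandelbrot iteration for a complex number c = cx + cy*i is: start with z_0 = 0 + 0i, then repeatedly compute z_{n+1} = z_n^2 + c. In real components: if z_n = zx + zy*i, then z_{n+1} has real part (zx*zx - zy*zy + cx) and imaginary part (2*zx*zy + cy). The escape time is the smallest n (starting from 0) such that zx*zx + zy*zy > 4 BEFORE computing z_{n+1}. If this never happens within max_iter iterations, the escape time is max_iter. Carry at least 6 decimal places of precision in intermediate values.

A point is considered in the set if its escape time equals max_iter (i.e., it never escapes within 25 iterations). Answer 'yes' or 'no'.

Answer: no

Derivation:
z_0 = 0 + 0i, c = -1.8780 + -1.3720i
Iter 1: z = -1.8780 + -1.3720i, |z|^2 = 5.4093
Escaped at iteration 1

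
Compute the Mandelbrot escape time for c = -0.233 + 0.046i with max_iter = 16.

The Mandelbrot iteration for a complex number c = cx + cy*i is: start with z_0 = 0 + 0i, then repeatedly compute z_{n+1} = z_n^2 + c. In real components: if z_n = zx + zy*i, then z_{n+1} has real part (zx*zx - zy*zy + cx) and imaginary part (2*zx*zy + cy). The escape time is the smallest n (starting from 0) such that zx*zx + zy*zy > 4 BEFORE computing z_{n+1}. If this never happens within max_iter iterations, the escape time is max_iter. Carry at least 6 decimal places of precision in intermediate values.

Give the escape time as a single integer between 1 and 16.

z_0 = 0 + 0i, c = -0.2330 + 0.0460i
Iter 1: z = -0.2330 + 0.0460i, |z|^2 = 0.0564
Iter 2: z = -0.1808 + 0.0246i, |z|^2 = 0.0333
Iter 3: z = -0.2009 + 0.0371i, |z|^2 = 0.0417
Iter 4: z = -0.1940 + 0.0311i, |z|^2 = 0.0386
Iter 5: z = -0.1963 + 0.0339i, |z|^2 = 0.0397
Iter 6: z = -0.1956 + 0.0327i, |z|^2 = 0.0393
Iter 7: z = -0.1958 + 0.0332i, |z|^2 = 0.0394
Iter 8: z = -0.1958 + 0.0330i, |z|^2 = 0.0394
Iter 9: z = -0.1958 + 0.0331i, |z|^2 = 0.0394
Iter 10: z = -0.1958 + 0.0330i, |z|^2 = 0.0394
Iter 11: z = -0.1958 + 0.0331i, |z|^2 = 0.0394
Iter 12: z = -0.1958 + 0.0331i, |z|^2 = 0.0394
Iter 13: z = -0.1958 + 0.0331i, |z|^2 = 0.0394
Iter 14: z = -0.1958 + 0.0331i, |z|^2 = 0.0394
Iter 15: z = -0.1958 + 0.0331i, |z|^2 = 0.0394

Answer: 16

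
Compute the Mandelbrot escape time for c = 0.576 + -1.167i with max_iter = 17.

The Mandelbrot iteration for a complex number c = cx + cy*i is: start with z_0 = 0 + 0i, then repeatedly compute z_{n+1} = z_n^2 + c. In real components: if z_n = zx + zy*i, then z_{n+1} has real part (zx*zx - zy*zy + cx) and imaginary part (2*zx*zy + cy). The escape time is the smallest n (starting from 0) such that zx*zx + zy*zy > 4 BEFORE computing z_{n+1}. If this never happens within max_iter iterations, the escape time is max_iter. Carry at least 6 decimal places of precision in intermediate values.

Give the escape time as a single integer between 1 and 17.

Answer: 2

Derivation:
z_0 = 0 + 0i, c = 0.5760 + -1.1670i
Iter 1: z = 0.5760 + -1.1670i, |z|^2 = 1.6937
Iter 2: z = -0.4541 + -2.5114i, |z|^2 = 6.5133
Escaped at iteration 2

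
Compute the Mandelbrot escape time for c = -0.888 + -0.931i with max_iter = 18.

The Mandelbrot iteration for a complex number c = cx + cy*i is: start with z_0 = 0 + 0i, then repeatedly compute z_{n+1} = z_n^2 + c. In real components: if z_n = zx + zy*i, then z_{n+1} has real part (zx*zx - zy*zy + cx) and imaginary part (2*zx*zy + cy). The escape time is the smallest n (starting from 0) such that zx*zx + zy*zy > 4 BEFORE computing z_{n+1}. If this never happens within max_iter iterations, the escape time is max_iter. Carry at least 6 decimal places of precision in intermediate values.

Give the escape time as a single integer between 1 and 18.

z_0 = 0 + 0i, c = -0.8880 + -0.9310i
Iter 1: z = -0.8880 + -0.9310i, |z|^2 = 1.6553
Iter 2: z = -0.9662 + 0.7225i, |z|^2 = 1.4555
Iter 3: z = -0.4764 + -2.3271i, |z|^2 = 5.6423
Escaped at iteration 3

Answer: 3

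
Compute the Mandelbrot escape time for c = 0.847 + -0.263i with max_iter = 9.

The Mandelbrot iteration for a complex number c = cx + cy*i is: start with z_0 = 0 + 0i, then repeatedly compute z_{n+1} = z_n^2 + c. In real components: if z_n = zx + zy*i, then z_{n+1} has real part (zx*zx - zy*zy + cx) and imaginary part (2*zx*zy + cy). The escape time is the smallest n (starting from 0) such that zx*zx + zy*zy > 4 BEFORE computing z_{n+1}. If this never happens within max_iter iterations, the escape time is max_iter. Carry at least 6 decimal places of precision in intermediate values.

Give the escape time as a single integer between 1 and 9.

z_0 = 0 + 0i, c = 0.8470 + -0.2630i
Iter 1: z = 0.8470 + -0.2630i, |z|^2 = 0.7866
Iter 2: z = 1.4952 + -0.7085i, |z|^2 = 2.7377
Iter 3: z = 2.5807 + -2.3818i, |z|^2 = 12.3333
Escaped at iteration 3

Answer: 3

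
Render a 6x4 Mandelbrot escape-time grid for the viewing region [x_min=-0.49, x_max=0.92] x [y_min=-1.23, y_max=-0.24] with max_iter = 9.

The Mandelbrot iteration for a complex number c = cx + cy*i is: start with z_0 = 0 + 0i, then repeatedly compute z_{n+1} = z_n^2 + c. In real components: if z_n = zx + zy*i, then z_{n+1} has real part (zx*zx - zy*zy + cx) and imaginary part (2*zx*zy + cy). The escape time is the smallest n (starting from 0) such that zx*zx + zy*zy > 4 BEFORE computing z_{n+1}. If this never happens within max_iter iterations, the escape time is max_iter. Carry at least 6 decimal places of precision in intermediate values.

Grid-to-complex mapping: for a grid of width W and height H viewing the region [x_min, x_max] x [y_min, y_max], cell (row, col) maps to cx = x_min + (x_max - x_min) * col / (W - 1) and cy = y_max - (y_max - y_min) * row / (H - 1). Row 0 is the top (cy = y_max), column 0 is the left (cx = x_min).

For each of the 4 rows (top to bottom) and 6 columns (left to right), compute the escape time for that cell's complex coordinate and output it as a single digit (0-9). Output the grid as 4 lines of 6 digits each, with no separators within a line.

(row=0, col=0): c = -0.4900 + -0.2400i → escape time 9
(row=0, col=1): c = -0.2080 + -0.2400i → escape time 9
(row=0, col=2): c = 0.0740 + -0.2400i → escape time 9
(row=0, col=3): c = 0.3560 + -0.2400i → escape time 9
(row=0, col=4): c = 0.6380 + -0.2400i → escape time 4
(row=0, col=5): c = 0.9200 + -0.2400i → escape time 3
(row=1, col=0): c = -0.4900 + -0.5700i → escape time 9
(row=1, col=1): c = -0.2080 + -0.5700i → escape time 9
(row=1, col=2): c = 0.0740 + -0.5700i → escape time 9
(row=1, col=3): c = 0.3560 + -0.5700i → escape time 9
(row=1, col=4): c = 0.6380 + -0.5700i → escape time 3
(row=1, col=5): c = 0.9200 + -0.5700i → escape time 2
(row=2, col=0): c = -0.4900 + -0.9000i → escape time 4
(row=2, col=1): c = -0.2080 + -0.9000i → escape time 9
(row=2, col=2): c = 0.0740 + -0.9000i → escape time 5
(row=2, col=3): c = 0.3560 + -0.9000i → escape time 4
(row=2, col=4): c = 0.6380 + -0.9000i → escape time 2
(row=2, col=5): c = 0.9200 + -0.9000i → escape time 2
(row=3, col=0): c = -0.4900 + -1.2300i → escape time 3
(row=3, col=1): c = -0.2080 + -1.2300i → escape time 3
(row=3, col=2): c = 0.0740 + -1.2300i → escape time 2
(row=3, col=3): c = 0.3560 + -1.2300i → escape time 2
(row=3, col=4): c = 0.6380 + -1.2300i → escape time 2
(row=3, col=5): c = 0.9200 + -1.2300i → escape time 2

Answer: 999943
999932
495422
332222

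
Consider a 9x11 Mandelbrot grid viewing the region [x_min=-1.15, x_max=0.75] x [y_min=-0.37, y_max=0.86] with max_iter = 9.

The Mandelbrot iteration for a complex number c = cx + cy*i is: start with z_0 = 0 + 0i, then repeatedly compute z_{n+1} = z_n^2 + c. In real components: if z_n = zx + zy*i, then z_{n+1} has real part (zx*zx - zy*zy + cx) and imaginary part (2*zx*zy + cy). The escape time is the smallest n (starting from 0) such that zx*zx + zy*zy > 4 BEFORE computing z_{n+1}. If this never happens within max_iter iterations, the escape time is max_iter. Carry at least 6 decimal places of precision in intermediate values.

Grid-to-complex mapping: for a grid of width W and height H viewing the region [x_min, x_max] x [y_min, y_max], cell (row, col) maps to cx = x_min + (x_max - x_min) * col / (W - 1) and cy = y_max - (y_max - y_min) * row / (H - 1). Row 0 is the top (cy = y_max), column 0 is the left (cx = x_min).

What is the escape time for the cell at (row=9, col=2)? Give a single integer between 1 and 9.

z_0 = 0 + 0i, c = -0.6750 + -0.2470i
Iter 1: z = -0.6750 + -0.2470i, |z|^2 = 0.5166
Iter 2: z = -0.2804 + 0.0864i, |z|^2 = 0.0861
Iter 3: z = -0.6039 + -0.2955i, |z|^2 = 0.4520
Iter 4: z = -0.3977 + 0.1099i, |z|^2 = 0.1702
Iter 5: z = -0.5289 + -0.3344i, |z|^2 = 0.3916
Iter 6: z = -0.5070 + 0.1067i, |z|^2 = 0.2685
Iter 7: z = -0.4293 + -0.3552i, |z|^2 = 0.3105
Iter 8: z = -0.6169 + 0.0580i, |z|^2 = 0.3839

Answer: 9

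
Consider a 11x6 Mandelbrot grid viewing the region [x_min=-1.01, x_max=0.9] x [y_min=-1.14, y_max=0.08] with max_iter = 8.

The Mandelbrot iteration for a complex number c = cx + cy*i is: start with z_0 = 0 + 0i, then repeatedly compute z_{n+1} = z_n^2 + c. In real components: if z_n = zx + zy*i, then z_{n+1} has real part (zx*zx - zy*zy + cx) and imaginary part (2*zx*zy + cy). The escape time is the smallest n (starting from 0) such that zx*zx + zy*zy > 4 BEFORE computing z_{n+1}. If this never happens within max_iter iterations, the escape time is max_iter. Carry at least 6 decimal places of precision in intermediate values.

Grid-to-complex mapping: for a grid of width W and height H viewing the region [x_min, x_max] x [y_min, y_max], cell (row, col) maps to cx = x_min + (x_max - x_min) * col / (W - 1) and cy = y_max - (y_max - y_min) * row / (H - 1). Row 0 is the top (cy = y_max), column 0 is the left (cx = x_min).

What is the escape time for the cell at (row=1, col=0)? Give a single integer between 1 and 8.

Answer: 8

Derivation:
z_0 = 0 + 0i, c = -1.0100 + -0.1640i
Iter 1: z = -1.0100 + -0.1640i, |z|^2 = 1.0470
Iter 2: z = -0.0168 + 0.1673i, |z|^2 = 0.0283
Iter 3: z = -1.0377 + -0.1696i, |z|^2 = 1.1056
Iter 4: z = 0.0381 + 0.1880i, |z|^2 = 0.0368
Iter 5: z = -1.0439 + -0.1497i, |z|^2 = 1.1121
Iter 6: z = 0.0573 + 0.1485i, |z|^2 = 0.0253
Iter 7: z = -1.0288 + -0.1470i, |z|^2 = 1.0800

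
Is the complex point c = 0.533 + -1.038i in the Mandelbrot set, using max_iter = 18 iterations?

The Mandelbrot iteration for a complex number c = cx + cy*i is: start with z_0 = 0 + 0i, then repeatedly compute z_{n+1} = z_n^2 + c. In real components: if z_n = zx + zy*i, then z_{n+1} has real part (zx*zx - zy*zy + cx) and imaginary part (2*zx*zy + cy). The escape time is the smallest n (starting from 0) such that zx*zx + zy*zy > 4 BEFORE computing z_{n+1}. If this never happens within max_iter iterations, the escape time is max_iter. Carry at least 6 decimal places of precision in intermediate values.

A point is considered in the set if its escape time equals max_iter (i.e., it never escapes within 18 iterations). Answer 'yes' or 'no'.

z_0 = 0 + 0i, c = 0.5330 + -1.0380i
Iter 1: z = 0.5330 + -1.0380i, |z|^2 = 1.3615
Iter 2: z = -0.2604 + -2.1445i, |z|^2 = 4.6667
Escaped at iteration 2

Answer: no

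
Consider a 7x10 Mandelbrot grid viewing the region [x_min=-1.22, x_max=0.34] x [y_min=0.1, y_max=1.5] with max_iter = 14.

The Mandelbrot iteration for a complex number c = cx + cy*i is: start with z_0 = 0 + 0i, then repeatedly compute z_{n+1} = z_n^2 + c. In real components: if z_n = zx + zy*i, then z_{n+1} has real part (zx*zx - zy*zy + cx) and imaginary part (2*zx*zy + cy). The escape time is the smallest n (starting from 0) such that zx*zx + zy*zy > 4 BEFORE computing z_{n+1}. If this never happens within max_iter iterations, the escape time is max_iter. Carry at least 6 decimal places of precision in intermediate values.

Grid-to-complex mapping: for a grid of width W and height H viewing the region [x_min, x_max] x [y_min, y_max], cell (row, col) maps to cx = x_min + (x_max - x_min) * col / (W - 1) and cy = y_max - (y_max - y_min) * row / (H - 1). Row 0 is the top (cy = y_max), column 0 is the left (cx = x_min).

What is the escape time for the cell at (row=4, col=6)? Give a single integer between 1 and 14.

z_0 = 0 + 0i, c = 0.3400 + 0.8778i
Iter 1: z = 0.3400 + 0.8778i, |z|^2 = 0.8861
Iter 2: z = -0.3149 + 1.4747i, |z|^2 = 2.2738
Iter 3: z = -1.7355 + -0.0509i, |z|^2 = 3.0145
Iter 4: z = 3.3493 + 1.0546i, |z|^2 = 12.3301
Escaped at iteration 4

Answer: 4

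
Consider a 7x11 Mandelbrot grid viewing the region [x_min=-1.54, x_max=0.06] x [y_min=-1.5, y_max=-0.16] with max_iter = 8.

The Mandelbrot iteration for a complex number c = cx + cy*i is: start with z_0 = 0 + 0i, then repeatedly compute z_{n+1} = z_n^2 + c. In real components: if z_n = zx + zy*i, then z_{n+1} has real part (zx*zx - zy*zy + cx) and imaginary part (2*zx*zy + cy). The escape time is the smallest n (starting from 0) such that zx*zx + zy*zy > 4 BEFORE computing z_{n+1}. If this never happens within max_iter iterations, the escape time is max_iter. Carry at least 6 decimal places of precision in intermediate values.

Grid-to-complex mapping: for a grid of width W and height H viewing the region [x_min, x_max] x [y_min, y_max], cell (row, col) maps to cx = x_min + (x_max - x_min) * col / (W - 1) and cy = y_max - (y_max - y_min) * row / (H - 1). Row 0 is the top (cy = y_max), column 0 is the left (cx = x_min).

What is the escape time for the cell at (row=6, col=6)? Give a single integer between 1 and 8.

z_0 = 0 + 0i, c = 0.0600 + -0.9640i
Iter 1: z = 0.0600 + -0.9640i, |z|^2 = 0.9329
Iter 2: z = -0.8657 + -1.0797i, |z|^2 = 1.9151
Iter 3: z = -0.3563 + 0.9053i, |z|^2 = 0.9466
Iter 4: z = -0.6327 + -1.6091i, |z|^2 = 2.9896
Iter 5: z = -2.1289 + 1.0722i, |z|^2 = 5.6820
Escaped at iteration 5

Answer: 5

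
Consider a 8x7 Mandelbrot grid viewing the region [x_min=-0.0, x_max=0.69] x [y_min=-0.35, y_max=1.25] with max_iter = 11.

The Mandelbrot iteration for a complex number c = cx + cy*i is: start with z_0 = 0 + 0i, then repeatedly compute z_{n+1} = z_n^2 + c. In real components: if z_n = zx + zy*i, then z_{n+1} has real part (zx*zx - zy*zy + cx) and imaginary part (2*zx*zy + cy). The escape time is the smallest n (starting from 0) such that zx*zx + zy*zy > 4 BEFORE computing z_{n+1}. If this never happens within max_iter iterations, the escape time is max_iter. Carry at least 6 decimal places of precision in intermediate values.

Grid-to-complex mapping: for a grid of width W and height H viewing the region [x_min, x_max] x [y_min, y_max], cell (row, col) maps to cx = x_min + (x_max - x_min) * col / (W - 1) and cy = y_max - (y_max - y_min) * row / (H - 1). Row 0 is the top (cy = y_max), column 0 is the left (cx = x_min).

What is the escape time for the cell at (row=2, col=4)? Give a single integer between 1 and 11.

z_0 = 0 + 0i, c = 0.3943 + 0.7167i
Iter 1: z = 0.3943 + 0.7167i, |z|^2 = 0.6691
Iter 2: z = 0.0361 + 1.2818i, |z|^2 = 1.6443
Iter 3: z = -1.2474 + 0.8093i, |z|^2 = 2.2111
Iter 4: z = 1.2954 + -1.3025i, |z|^2 = 3.3745
Iter 5: z = 0.3760 + -2.6578i, |z|^2 = 7.2054
Escaped at iteration 5

Answer: 5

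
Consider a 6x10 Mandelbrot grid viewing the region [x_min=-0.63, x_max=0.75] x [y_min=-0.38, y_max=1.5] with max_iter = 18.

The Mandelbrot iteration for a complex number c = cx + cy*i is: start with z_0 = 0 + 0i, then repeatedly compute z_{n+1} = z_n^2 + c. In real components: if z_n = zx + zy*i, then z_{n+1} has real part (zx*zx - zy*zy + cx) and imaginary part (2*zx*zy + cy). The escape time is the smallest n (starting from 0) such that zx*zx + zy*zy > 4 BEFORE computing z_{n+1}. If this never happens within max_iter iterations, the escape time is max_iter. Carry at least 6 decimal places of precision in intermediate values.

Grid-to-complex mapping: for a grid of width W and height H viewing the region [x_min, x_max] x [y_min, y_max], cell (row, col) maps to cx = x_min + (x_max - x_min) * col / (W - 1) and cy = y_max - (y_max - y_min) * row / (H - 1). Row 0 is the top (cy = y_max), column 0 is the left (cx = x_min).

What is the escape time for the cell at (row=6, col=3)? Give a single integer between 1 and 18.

Answer: 18

Derivation:
z_0 = 0 + 0i, c = 0.1980 + 0.2467i
Iter 1: z = 0.1980 + 0.2467i, |z|^2 = 0.1000
Iter 2: z = 0.1764 + 0.3443i, |z|^2 = 0.1497
Iter 3: z = 0.1105 + 0.3681i, |z|^2 = 0.1477
Iter 4: z = 0.0747 + 0.3280i, |z|^2 = 0.1132
Iter 5: z = 0.0960 + 0.2957i, |z|^2 = 0.0966
Iter 6: z = 0.1198 + 0.3034i, |z|^2 = 0.1064
Iter 7: z = 0.1203 + 0.3194i, |z|^2 = 0.1165
Iter 8: z = 0.1105 + 0.3235i, |z|^2 = 0.1169
Iter 9: z = 0.1056 + 0.3181i, |z|^2 = 0.1124
Iter 10: z = 0.1079 + 0.3138i, |z|^2 = 0.1101
Iter 11: z = 0.1112 + 0.3144i, |z|^2 = 0.1112
Iter 12: z = 0.1115 + 0.3166i, |z|^2 = 0.1126
Iter 13: z = 0.1102 + 0.3173i, |z|^2 = 0.1128
Iter 14: z = 0.1095 + 0.3166i, |z|^2 = 0.1122
Iter 15: z = 0.1098 + 0.3160i, |z|^2 = 0.1119
Iter 16: z = 0.1102 + 0.3160i, |z|^2 = 0.1120
Iter 17: z = 0.1103 + 0.3163i, |z|^2 = 0.1122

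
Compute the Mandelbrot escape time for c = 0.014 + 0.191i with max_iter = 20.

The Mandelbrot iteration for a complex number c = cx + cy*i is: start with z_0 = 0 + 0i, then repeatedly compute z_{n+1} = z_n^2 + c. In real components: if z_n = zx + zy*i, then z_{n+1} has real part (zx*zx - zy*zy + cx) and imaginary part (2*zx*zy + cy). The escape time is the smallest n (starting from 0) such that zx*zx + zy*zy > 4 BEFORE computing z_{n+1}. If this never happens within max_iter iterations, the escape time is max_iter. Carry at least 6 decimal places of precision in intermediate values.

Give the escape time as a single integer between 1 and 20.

Answer: 20

Derivation:
z_0 = 0 + 0i, c = 0.0140 + 0.1910i
Iter 1: z = 0.0140 + 0.1910i, |z|^2 = 0.0367
Iter 2: z = -0.0223 + 0.1963i, |z|^2 = 0.0390
Iter 3: z = -0.0241 + 0.1822i, |z|^2 = 0.0338
Iter 4: z = -0.0186 + 0.1822i, |z|^2 = 0.0336
Iter 5: z = -0.0189 + 0.1842i, |z|^2 = 0.0343
Iter 6: z = -0.0196 + 0.1841i, |z|^2 = 0.0343
Iter 7: z = -0.0195 + 0.1838i, |z|^2 = 0.0342
Iter 8: z = -0.0194 + 0.1838i, |z|^2 = 0.0342
Iter 9: z = -0.0194 + 0.1839i, |z|^2 = 0.0342
Iter 10: z = -0.0194 + 0.1839i, |z|^2 = 0.0342
Iter 11: z = -0.0194 + 0.1839i, |z|^2 = 0.0342
Iter 12: z = -0.0194 + 0.1839i, |z|^2 = 0.0342
Iter 13: z = -0.0194 + 0.1839i, |z|^2 = 0.0342
Iter 14: z = -0.0194 + 0.1839i, |z|^2 = 0.0342
Iter 15: z = -0.0194 + 0.1839i, |z|^2 = 0.0342
Iter 16: z = -0.0194 + 0.1839i, |z|^2 = 0.0342
Iter 17: z = -0.0194 + 0.1839i, |z|^2 = 0.0342
Iter 18: z = -0.0194 + 0.1839i, |z|^2 = 0.0342
Iter 19: z = -0.0194 + 0.1839i, |z|^2 = 0.0342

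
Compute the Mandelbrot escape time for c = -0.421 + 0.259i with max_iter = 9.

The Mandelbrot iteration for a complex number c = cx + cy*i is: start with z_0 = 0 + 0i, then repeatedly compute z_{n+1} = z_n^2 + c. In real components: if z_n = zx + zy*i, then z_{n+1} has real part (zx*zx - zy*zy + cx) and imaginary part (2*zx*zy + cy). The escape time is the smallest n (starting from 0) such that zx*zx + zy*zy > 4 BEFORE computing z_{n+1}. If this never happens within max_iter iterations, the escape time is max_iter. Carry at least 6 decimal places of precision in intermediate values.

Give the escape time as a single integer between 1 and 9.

z_0 = 0 + 0i, c = -0.4210 + 0.2590i
Iter 1: z = -0.4210 + 0.2590i, |z|^2 = 0.2443
Iter 2: z = -0.3108 + 0.0409i, |z|^2 = 0.0983
Iter 3: z = -0.3261 + 0.2336i, |z|^2 = 0.1609
Iter 4: z = -0.3692 + 0.1067i, |z|^2 = 0.1477
Iter 5: z = -0.2960 + 0.1802i, |z|^2 = 0.1201
Iter 6: z = -0.3658 + 0.1523i, |z|^2 = 0.1570
Iter 7: z = -0.3104 + 0.1476i, |z|^2 = 0.1181
Iter 8: z = -0.3465 + 0.1674i, |z|^2 = 0.1481

Answer: 9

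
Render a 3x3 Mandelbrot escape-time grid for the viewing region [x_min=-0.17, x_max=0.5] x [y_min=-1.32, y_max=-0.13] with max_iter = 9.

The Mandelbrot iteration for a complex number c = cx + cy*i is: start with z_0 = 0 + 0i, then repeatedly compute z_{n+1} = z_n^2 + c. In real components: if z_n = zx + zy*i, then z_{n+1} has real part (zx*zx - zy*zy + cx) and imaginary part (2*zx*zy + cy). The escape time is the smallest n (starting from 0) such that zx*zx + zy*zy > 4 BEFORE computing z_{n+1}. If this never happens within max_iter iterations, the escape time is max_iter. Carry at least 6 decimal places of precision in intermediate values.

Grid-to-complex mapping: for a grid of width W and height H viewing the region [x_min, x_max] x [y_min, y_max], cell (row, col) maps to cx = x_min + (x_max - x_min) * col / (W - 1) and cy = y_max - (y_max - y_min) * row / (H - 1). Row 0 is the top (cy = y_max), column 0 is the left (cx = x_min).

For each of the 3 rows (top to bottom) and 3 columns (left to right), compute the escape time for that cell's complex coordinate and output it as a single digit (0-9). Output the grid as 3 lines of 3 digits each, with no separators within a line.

(row=0, col=0): c = -0.1700 + -0.1300i → escape time 9
(row=0, col=1): c = 0.1650 + -0.1300i → escape time 9
(row=0, col=2): c = 0.5000 + -0.1300i → escape time 5
(row=1, col=0): c = -0.1700 + -0.7250i → escape time 9
(row=1, col=1): c = 0.1650 + -0.7250i → escape time 6
(row=1, col=2): c = 0.5000 + -0.7250i → escape time 3
(row=2, col=0): c = -0.1700 + -1.3200i → escape time 2
(row=2, col=1): c = 0.1650 + -1.3200i → escape time 2
(row=2, col=2): c = 0.5000 + -1.3200i → escape time 2

Answer: 995
963
222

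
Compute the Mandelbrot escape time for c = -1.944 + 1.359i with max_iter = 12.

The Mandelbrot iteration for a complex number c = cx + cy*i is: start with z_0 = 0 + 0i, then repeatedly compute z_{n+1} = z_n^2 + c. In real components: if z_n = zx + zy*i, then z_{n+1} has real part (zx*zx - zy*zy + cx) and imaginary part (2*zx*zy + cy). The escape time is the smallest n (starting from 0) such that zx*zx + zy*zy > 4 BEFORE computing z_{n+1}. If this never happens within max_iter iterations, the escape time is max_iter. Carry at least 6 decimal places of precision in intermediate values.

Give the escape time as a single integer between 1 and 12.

z_0 = 0 + 0i, c = -1.9440 + 1.3590i
Iter 1: z = -1.9440 + 1.3590i, |z|^2 = 5.6260
Escaped at iteration 1

Answer: 1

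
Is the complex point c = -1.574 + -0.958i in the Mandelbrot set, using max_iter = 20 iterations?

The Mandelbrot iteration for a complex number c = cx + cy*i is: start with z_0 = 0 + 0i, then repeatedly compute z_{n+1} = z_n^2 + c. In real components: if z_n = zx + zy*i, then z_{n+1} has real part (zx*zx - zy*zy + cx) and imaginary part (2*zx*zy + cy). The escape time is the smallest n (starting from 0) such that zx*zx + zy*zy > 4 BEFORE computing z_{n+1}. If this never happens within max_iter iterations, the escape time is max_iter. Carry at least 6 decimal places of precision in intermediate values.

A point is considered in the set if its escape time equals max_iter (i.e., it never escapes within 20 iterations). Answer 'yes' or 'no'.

Answer: no

Derivation:
z_0 = 0 + 0i, c = -1.5740 + -0.9580i
Iter 1: z = -1.5740 + -0.9580i, |z|^2 = 3.3952
Iter 2: z = -0.0143 + 2.0578i, |z|^2 = 4.2347
Escaped at iteration 2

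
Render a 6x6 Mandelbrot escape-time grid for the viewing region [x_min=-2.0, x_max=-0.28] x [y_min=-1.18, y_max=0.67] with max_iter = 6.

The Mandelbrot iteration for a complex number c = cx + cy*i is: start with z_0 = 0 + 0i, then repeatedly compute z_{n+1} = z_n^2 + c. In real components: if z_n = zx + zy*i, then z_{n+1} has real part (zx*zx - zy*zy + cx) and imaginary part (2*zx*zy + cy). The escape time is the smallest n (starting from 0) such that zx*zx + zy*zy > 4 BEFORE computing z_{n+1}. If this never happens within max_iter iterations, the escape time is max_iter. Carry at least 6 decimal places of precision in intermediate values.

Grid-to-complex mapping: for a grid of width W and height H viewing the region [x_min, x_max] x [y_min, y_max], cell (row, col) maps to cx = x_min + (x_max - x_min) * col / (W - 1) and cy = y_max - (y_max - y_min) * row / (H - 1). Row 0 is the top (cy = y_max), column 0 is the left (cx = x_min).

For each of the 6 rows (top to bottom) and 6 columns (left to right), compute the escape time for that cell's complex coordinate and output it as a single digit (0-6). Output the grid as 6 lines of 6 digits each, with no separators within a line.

(row=0, col=0): c = -2.0000 + 0.6700i → escape time 1
(row=0, col=1): c = -1.6560 + 0.6700i → escape time 3
(row=0, col=2): c = -1.3120 + 0.6700i → escape time 3
(row=0, col=3): c = -0.9680 + 0.6700i → escape time 4
(row=0, col=4): c = -0.6240 + 0.6700i → escape time 6
(row=0, col=5): c = -0.2800 + 0.6700i → escape time 6
(row=1, col=0): c = -2.0000 + 0.3000i → escape time 1
(row=1, col=1): c = -1.6560 + 0.3000i → escape time 4
(row=1, col=2): c = -1.3120 + 0.3000i → escape time 6
(row=1, col=3): c = -0.9680 + 0.3000i → escape time 6
(row=1, col=4): c = -0.6240 + 0.3000i → escape time 6
(row=1, col=5): c = -0.2800 + 0.3000i → escape time 6
(row=2, col=0): c = -2.0000 + -0.0700i → escape time 1
(row=2, col=1): c = -1.6560 + -0.0700i → escape time 6
(row=2, col=2): c = -1.3120 + -0.0700i → escape time 6
(row=2, col=3): c = -0.9680 + -0.0700i → escape time 6
(row=2, col=4): c = -0.6240 + -0.0700i → escape time 6
(row=2, col=5): c = -0.2800 + -0.0700i → escape time 6
(row=3, col=0): c = -2.0000 + -0.4400i → escape time 1
(row=3, col=1): c = -1.6560 + -0.4400i → escape time 3
(row=3, col=2): c = -1.3120 + -0.4400i → escape time 5
(row=3, col=3): c = -0.9680 + -0.4400i → escape time 6
(row=3, col=4): c = -0.6240 + -0.4400i → escape time 6
(row=3, col=5): c = -0.2800 + -0.4400i → escape time 6
(row=4, col=0): c = -2.0000 + -0.8100i → escape time 1
(row=4, col=1): c = -1.6560 + -0.8100i → escape time 3
(row=4, col=2): c = -1.3120 + -0.8100i → escape time 3
(row=4, col=3): c = -0.9680 + -0.8100i → escape time 3
(row=4, col=4): c = -0.6240 + -0.8100i → escape time 4
(row=4, col=5): c = -0.2800 + -0.8100i → escape time 6
(row=5, col=0): c = -2.0000 + -1.1800i → escape time 1
(row=5, col=1): c = -1.6560 + -1.1800i → escape time 1
(row=5, col=2): c = -1.3120 + -1.1800i → escape time 2
(row=5, col=3): c = -0.9680 + -1.1800i → escape time 3
(row=5, col=4): c = -0.6240 + -1.1800i → escape time 3
(row=5, col=5): c = -0.2800 + -1.1800i → escape time 3

Answer: 133466
146666
166666
135666
133346
112333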